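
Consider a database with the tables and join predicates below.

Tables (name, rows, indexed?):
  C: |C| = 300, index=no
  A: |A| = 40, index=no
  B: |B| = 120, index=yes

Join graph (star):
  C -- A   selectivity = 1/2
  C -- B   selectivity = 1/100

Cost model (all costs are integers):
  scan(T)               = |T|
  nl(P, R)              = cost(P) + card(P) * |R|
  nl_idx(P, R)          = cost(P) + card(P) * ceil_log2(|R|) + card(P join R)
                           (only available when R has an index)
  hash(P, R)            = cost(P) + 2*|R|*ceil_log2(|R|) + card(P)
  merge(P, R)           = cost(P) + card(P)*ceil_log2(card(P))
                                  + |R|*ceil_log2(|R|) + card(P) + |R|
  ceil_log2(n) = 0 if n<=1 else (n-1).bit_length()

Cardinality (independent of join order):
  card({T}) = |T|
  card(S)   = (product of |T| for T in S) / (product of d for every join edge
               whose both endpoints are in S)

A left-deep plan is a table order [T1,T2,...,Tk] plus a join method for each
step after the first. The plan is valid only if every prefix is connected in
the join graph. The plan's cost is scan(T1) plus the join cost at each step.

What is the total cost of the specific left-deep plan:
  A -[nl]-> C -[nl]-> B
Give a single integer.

732040

step 1: scan A: cost=40, card=40
step 2: join C via nl
    card(P join C) = 40*300/(2) = 6000
    cost = 40 + 40*300 = 12040
step 3: join B via nl
    card(P join B) = 6000*120/(100) = 7200
    cost = 12040 + 6000*120 = 732040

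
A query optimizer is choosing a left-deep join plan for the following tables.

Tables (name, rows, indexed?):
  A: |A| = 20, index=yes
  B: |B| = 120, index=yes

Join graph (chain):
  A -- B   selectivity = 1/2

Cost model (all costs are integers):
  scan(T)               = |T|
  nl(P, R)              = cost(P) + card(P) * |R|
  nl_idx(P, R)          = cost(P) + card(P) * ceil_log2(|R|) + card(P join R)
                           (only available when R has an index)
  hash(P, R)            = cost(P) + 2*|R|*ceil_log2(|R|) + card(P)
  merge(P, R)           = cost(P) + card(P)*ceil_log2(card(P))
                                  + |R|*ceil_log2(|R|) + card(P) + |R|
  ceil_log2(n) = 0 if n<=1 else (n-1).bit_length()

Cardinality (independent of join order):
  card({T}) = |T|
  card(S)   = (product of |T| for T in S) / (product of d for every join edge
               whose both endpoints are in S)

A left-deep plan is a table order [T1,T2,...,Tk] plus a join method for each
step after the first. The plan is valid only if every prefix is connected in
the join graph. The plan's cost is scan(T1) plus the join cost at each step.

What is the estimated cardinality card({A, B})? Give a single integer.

Tables in S: A(20), B(120)
Edges inside S: A-B(d=2)
numerator = 20 * 120 = 2400
denominator = 2 = 2
card(S) = 2400 / 2 = 1200

1200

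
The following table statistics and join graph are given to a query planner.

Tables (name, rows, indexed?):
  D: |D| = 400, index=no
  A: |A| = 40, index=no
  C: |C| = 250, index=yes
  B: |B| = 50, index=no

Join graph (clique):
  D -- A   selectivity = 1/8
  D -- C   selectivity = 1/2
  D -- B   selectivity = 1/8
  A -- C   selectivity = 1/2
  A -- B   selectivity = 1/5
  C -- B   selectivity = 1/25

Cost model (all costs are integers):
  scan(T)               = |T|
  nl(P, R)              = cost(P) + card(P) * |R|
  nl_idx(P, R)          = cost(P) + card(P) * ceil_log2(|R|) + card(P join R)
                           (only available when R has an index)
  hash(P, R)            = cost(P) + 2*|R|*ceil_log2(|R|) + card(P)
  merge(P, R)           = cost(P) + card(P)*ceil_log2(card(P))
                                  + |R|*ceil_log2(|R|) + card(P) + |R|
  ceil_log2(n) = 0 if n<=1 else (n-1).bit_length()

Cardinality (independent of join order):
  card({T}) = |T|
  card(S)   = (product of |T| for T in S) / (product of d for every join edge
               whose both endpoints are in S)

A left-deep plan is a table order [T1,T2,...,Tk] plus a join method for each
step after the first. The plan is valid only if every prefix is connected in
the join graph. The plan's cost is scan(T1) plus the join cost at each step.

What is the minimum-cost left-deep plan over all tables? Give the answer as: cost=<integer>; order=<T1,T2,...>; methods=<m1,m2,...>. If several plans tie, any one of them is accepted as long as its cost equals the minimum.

Selinger DP (subsets sized 1..n):
  {D}: scan cost=400, card=400
  {A}: scan cost=40, card=40
  {C}: scan cost=250, card=250
  {B}: scan cost=50, card=50
  {AD}: card=2000; try (A,hash)→1280, (D,merge)→4320, (A,merge)→4680, (D,hash)→7280, (D,nl)→16040, (A,nl)→16400; best=1280 via (A,hash)
  {CD}: card=50000; try (C,hash)→4800, (D,merge)→6500, (C,merge)→6650, (D,hash)→7700, (C,nl_idx)→53600, (D,nl)→100250 …(+1); best=4800 via (C,hash)
  {BD}: card=2500; try (B,hash)→1400, (D,merge)→4400, (B,merge)→4750, (D,hash)→7300, (D,nl)→20050, (B,nl)→20400; best=1400 via (B,hash)
  {AC}: card=5000; try (A,hash)→980, (C,merge)→2570, (A,merge)→2780, (C,hash)→4080, (C,nl_idx)→5360, (C,nl)→10040 …(+1); best=980 via (A,hash)
  {AB}: card=400; try (A,hash)→580, (B,merge)→670, (B,hash)→680, (A,merge)→680, (B,nl)→2040, (A,nl)→2050; best=580 via (A,hash)
  {BC}: card=500; try (C,nl_idx)→950, (B,hash)→1100, (C,merge)→2650, (B,merge)→2850, (C,hash)→4100, (C,nl)→12550 …(+1); best=950 via (C,nl_idx)
  {ACD}: card=125000; try (C,hash)→7280, (D,hash)→13180, (C,merge)→27530, (A,hash)→55280, (D,merge)→74980, (C,nl_idx)→142280 …(+4); best=7280 via (C,hash)
  {ABD}: card=2500; try (B,hash)→3880, (A,hash)→4380, (D,hash)→8180, (D,merge)→8580, (B,merge)→25630, (A,merge)→34180 …(+3); best=3880 via (B,hash)
  {BCD}: card=12500; try (C,hash)→7900, (D,hash)→8650, (D,merge)→9950, (C,nl_idx)→33900, (C,merge)→36150, (B,hash)→55400 …(+4); best=7900 via (C,hash)
  {ABC}: card=2000; try (A,hash)→1930, (C,hash)→4980, (C,nl_idx)→5780, (A,merge)→6230, (B,hash)→6580, (C,merge)→6830 …(+4); best=1930 via (A,hash)
  {ABCD}: card=6250; try (C,hash)→10380, (D,hash)→11130, (A,hash)→20880, (D,merge)→29930, (C,nl_idx)→30130, (C,merge)→38630 …(+7); best=10380 via (C,hash)

cost=10380; order=D,A,B,C; methods=hash,hash,hash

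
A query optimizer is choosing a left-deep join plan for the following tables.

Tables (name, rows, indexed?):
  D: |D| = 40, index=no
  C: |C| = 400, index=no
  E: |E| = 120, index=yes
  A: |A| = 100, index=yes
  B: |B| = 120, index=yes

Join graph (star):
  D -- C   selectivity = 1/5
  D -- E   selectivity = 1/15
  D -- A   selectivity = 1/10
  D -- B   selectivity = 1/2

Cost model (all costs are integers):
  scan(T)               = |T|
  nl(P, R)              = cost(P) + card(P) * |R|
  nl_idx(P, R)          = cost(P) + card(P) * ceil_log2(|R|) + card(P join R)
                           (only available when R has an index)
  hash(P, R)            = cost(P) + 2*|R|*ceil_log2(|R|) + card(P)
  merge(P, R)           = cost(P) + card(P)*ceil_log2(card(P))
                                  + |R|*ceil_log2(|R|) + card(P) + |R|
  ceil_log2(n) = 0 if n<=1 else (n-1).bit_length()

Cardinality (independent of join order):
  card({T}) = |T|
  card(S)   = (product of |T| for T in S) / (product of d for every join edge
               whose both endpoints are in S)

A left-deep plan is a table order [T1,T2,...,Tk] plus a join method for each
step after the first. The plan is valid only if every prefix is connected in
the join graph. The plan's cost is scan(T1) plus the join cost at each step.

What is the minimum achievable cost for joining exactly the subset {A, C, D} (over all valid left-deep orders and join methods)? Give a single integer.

Selinger DP over subsets of {A,C,D}:
  {D}: scan cost=40, card=40
  {C}: scan cost=400, card=400
  {A}: scan cost=100, card=100
  {CD}: card=3200; try (D,hash)→1280, (C,merge)→4320, (D,merge)→4680, (C,hash)→7280, (C,nl)→16040, (D,nl)→16400; best=1280 via (D,hash)
  {AD}: card=400; try (D,hash)→680, (A,nl_idx)→720, (A,merge)→1120, (D,merge)→1180, (A,hash)→1480, (A,nl)→4040 …(+1); best=680 via (D,hash)
  {ACD}: card=32000; try (A,hash)→5880, (C,hash)→8280, (C,merge)→8680, (A,merge)→43680, (A,nl_idx)→55680, (C,nl)→160680 …(+1); best=5880 via (A,hash)

5880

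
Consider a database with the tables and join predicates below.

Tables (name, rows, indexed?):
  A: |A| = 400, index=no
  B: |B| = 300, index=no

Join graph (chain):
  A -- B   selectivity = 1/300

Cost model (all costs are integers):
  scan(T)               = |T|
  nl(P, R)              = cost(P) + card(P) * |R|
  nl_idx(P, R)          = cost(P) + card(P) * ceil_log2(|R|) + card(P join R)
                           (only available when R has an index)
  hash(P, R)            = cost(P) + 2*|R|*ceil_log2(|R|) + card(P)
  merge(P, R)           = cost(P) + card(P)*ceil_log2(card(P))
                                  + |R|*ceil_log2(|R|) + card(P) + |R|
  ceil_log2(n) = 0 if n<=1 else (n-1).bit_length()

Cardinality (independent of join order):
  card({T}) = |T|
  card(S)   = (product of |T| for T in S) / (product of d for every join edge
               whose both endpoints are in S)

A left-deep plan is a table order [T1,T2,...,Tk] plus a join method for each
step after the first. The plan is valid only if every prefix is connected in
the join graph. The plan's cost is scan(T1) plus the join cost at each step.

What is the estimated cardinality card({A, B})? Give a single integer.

Tables in S: A(400), B(300)
Edges inside S: A-B(d=300)
numerator = 400 * 300 = 120000
denominator = 300 = 300
card(S) = 120000 / 300 = 400

400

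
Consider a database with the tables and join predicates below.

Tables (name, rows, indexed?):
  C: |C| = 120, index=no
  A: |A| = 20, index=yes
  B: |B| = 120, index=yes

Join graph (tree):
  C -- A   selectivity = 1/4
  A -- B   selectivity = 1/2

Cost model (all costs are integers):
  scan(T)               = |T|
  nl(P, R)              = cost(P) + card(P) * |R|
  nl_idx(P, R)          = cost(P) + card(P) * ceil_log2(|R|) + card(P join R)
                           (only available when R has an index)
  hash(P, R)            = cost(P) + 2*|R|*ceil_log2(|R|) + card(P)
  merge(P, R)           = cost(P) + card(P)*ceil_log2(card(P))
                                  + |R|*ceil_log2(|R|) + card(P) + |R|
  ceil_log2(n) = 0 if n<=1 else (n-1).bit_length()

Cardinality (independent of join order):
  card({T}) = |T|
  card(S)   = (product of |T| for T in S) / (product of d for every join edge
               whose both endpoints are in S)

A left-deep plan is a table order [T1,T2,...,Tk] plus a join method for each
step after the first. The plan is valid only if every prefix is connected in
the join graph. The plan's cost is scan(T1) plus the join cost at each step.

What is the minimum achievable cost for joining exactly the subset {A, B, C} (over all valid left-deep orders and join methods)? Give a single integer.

Selinger DP over subsets of {A,B,C}:
  {C}: scan cost=120, card=120
  {A}: scan cost=20, card=20
  {B}: scan cost=120, card=120
  {AC}: card=600; try (A,hash)→440, (C,merge)→1100, (A,merge)→1200, (A,nl_idx)→1320, (C,hash)→1720, (C,nl)→2420 …(+1); best=440 via (A,hash)
  {AB}: card=1200; try (A,hash)→440, (B,merge)→1100, (A,merge)→1200, (B,nl_idx)→1360, (B,hash)→1720, (A,nl_idx)→1920 …(+2); best=440 via (A,hash)
  {ABC}: card=36000; try (B,hash)→2720, (C,hash)→3320, (B,merge)→8000, (C,merge)→15800, (B,nl_idx)→40640, (B,nl)→72440 …(+1); best=2720 via (B,hash)

2720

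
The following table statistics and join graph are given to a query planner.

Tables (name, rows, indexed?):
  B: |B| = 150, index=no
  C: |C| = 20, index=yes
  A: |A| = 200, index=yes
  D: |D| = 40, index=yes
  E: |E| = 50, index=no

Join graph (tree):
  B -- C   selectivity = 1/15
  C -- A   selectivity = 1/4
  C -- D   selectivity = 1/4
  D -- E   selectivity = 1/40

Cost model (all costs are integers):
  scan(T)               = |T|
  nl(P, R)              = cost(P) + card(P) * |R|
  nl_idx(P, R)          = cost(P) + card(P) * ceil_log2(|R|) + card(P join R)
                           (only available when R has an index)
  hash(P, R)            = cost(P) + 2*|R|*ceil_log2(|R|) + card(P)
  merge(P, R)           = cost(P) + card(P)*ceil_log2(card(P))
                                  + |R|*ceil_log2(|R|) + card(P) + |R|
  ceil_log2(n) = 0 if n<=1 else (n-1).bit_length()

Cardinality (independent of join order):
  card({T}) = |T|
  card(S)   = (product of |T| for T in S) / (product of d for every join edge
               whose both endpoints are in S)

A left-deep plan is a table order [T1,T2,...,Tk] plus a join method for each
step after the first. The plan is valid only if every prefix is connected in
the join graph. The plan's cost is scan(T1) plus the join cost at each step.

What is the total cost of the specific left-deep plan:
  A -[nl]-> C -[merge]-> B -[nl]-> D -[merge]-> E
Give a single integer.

2216900

step 1: scan A: cost=200, card=200
step 2: join C via nl
    card(P join C) = 200*20/(4) = 1000
    cost = 200 + 200*20 = 4200
step 3: join B via merge
    card(P join B) = 1000*150/(15) = 10000
    cost = 4200 + 1000*10 + 150*8 + 1000 + 150 = 16550
step 4: join D via nl
    card(P join D) = 10000*40/(4) = 100000
    cost = 16550 + 10000*40 = 416550
step 5: join E via merge
    card(P join E) = 100000*50/(40) = 125000
    cost = 416550 + 100000*17 + 50*6 + 100000 + 50 = 2216900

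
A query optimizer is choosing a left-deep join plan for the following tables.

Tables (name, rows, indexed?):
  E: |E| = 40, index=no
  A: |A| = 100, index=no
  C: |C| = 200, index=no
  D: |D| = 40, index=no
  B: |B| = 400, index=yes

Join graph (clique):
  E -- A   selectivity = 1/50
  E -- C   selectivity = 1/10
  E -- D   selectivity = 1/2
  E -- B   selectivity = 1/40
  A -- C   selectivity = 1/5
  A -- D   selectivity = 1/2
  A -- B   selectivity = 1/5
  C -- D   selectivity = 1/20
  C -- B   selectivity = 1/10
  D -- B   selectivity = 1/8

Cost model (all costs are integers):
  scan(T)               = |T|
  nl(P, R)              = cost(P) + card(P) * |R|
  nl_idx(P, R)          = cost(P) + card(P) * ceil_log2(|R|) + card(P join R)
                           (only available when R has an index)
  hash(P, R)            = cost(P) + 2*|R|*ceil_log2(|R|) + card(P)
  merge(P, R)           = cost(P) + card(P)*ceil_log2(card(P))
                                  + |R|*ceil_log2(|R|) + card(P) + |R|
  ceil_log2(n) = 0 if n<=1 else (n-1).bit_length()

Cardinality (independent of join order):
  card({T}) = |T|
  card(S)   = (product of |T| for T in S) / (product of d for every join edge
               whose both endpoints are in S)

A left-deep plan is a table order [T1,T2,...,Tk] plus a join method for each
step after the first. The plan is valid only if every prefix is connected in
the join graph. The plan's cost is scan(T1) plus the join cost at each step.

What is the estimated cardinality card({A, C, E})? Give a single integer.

Tables in S: A(100), C(200), E(40)
Edges inside S: E-A(d=50), E-C(d=10), A-C(d=5)
numerator = 100 * 200 * 40 = 800000
denominator = 50 * 10 * 5 = 2500
card(S) = 800000 / 2500 = 320

320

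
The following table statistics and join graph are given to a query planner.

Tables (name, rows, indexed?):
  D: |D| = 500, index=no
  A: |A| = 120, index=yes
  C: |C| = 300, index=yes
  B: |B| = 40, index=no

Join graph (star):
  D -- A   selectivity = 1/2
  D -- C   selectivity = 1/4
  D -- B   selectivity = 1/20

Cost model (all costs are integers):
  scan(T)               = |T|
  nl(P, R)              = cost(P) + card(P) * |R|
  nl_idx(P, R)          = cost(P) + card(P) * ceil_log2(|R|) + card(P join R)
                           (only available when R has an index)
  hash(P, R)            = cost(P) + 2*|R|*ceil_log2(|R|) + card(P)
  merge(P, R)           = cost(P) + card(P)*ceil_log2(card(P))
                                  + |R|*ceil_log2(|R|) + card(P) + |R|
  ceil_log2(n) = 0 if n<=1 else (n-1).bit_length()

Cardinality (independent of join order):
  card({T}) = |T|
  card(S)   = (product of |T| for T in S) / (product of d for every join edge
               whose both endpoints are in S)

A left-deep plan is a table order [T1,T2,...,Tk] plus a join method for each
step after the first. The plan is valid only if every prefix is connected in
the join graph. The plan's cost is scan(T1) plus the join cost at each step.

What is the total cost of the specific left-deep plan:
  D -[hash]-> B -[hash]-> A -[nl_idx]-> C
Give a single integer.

5044160

step 1: scan D: cost=500, card=500
step 2: join B via hash
    card(P join B) = 500*40/(20) = 1000
    cost = 500 + 2*40*6 + 500 = 1480
step 3: join A via hash
    card(P join A) = 1000*120/(2) = 60000
    cost = 1480 + 2*120*7 + 1000 = 4160
step 4: join C via nl_idx
    card(P join C) = 60000*300/(4) = 4500000
    cost = 4160 + 60000*9 + 4500000 = 5044160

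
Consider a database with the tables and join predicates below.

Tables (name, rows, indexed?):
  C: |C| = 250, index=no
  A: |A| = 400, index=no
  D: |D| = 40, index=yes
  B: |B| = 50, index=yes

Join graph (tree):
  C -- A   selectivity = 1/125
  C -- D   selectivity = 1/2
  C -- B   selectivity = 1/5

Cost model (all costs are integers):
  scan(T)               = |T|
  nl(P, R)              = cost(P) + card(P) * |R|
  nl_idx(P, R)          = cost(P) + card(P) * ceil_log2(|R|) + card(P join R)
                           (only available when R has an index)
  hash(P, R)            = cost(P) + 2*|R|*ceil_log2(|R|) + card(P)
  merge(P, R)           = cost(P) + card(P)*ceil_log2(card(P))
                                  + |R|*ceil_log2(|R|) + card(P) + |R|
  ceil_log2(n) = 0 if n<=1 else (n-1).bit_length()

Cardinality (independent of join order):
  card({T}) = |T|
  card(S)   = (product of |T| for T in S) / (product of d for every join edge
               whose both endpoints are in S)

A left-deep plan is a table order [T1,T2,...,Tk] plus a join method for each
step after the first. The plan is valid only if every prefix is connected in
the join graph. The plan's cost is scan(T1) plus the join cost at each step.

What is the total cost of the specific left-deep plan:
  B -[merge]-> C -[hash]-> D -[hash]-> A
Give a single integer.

62830

step 1: scan B: cost=50, card=50
step 2: join C via merge
    card(P join C) = 50*250/(5) = 2500
    cost = 50 + 50*6 + 250*8 + 50 + 250 = 2650
step 3: join D via hash
    card(P join D) = 2500*40/(2) = 50000
    cost = 2650 + 2*40*6 + 2500 = 5630
step 4: join A via hash
    card(P join A) = 50000*400/(125) = 160000
    cost = 5630 + 2*400*9 + 50000 = 62830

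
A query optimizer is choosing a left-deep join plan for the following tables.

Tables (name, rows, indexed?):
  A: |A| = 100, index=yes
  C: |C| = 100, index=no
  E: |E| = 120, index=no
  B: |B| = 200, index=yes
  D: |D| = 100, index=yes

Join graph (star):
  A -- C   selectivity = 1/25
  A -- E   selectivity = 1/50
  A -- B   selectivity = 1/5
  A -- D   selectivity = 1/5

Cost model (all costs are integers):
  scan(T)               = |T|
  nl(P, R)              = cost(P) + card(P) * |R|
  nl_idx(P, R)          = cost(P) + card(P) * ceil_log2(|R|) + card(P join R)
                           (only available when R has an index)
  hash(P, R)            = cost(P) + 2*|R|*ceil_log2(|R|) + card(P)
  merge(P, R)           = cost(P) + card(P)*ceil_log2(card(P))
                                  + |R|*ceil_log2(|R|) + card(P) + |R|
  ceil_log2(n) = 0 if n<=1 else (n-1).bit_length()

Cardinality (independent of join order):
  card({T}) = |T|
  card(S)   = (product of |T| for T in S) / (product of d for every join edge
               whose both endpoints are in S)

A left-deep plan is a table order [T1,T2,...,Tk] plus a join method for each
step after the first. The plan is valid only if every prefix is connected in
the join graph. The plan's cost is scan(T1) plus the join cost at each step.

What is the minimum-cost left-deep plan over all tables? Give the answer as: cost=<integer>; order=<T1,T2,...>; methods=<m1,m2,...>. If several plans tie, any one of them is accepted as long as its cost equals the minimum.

Selinger DP (subsets sized 1..n):
  {A}: scan cost=100, card=100
  {C}: scan cost=100, card=100
  {E}: scan cost=120, card=120
  {B}: scan cost=200, card=200
  {D}: scan cost=100, card=100
  {AC}: card=400; try (A,nl_idx)→1200, (C,hash)→1600, (A,hash)→1600, (C,merge)→1700, (A,merge)→1700, (C,nl)→10100 …(+1); best=1200 via (A,nl_idx)
  {AE}: card=240; try (A,nl_idx)→1200, (A,hash)→1640, (E,merge)→1860, (E,hash)→1880, (A,merge)→1880, (E,nl)→12100 …(+1); best=1200 via (A,nl_idx)
  {AB}: card=4000; try (A,hash)→1800, (B,merge)→2700, (A,merge)→2800, (B,hash)→3400, (B,nl_idx)→4900, (A,nl_idx)→5600 …(+2); best=1800 via (A,hash)
  {AD}: card=2000; try (D,hash)→1600, (A,hash)→1600, (D,merge)→1700, (A,merge)→1700, (D,nl_idx)→2800, (A,nl_idx)→2800 …(+2); best=1600 via (D,hash)
  {ACE}: card=960; try (C,hash)→2840, (E,hash)→3280, (C,merge)→4160, (E,merge)→6160, (C,nl)→25200, (E,nl)→49200; best=2840 via (C,hash)
  {ABC}: card=16000; try (B,hash)→4800, (B,merge)→7000, (C,hash)→7200, (B,nl_idx)→20400, (C,merge)→54600, (B,nl)→81200 …(+1); best=4800 via (B,hash)
  {ACD}: card=8000; try (D,hash)→3000, (C,hash)→5000, (D,merge)→6000, (D,nl_idx)→12000, (C,merge)→26400, (D,nl)→41200 …(+1); best=3000 via (D,hash)
  {ABE}: card=9600; try (B,hash)→4640, (B,merge)→5160, (E,hash)→7480, (B,nl_idx)→12720, (B,nl)→49200, (E,merge)→54760 …(+1); best=4640 via (B,hash)
  {ADE}: card=4800; try (D,hash)→2840, (D,merge)→4160, (E,hash)→5280, (D,nl_idx)→7680, (D,nl)→25200, (E,merge)→26560 …(+1); best=2840 via (D,hash)
  {ABD}: card=80000; try (B,hash)→6800, (D,hash)→7200, (B,merge)→27400, (D,merge)→54600, (B,nl_idx)→97600, (D,nl_idx)→109800 …(+2); best=6800 via (B,hash)
  {ABCE}: card=38400; try (B,hash)→7000, (B,merge)→15200, (C,hash)→15640, (E,hash)→22480, (B,nl_idx)→48920, (C,merge)→149440 …(+4); best=7000 via (B,hash)
  {ACDE}: card=19200; try (D,hash)→5200, (C,hash)→9040, (E,hash)→12680, (D,merge)→14200, (D,nl_idx)→28760, (C,merge)→70840 …(+4); best=5200 via (D,hash)
  {ABCD}: card=320000; try (B,hash)→14200, (D,hash)→22200, (C,hash)→88200, (B,merge)→116800, (D,merge)→245600, (B,nl_idx)→387000 …(+5); best=14200 via (B,hash)
  {ABDE}: card=192000; try (B,hash)→10840, (D,hash)→15640, (B,merge)→71840, (E,hash)→88480, (D,merge)→149440, (B,nl_idx)→233240 …(+5); best=10840 via (B,hash)
  {ABCDE}: card=768000; try (B,hash)→27600, (D,hash)→46800, (C,hash)→204240, (B,merge)→314200, (E,hash)→335880, (D,merge)→660600 …(+8); best=27600 via (B,hash)

cost=27600; order=E,A,C,D,B; methods=nl_idx,hash,hash,hash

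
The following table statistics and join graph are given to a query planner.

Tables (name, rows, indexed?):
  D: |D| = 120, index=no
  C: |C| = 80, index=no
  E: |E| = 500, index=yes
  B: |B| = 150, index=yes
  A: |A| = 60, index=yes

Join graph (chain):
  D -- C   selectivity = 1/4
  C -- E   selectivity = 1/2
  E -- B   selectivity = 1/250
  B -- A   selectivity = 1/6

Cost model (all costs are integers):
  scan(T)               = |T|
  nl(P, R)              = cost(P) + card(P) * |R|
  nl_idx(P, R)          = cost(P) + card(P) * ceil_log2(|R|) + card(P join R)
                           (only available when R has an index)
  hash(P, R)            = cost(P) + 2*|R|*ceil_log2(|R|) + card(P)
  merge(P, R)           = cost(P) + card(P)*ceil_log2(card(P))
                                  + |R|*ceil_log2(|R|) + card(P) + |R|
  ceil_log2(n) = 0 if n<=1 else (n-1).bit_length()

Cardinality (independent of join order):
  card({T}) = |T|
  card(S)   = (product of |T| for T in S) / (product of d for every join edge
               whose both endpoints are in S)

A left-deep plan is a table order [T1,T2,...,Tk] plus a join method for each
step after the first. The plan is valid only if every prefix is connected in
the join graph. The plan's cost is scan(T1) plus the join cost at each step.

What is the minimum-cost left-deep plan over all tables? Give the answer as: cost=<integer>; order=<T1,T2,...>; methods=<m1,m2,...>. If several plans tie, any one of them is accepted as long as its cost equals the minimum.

cost=128620; order=B,E,A,C,D; methods=nl_idx,hash,hash,hash

Selinger DP (subsets sized 1..n):
  {D}: scan cost=120, card=120
  {C}: scan cost=80, card=80
  {E}: scan cost=500, card=500
  {B}: scan cost=150, card=150
  {A}: scan cost=60, card=60
  {CD}: card=2400; try (C,hash)→1360, (D,merge)→1680, (C,merge)→1720, (D,hash)→1840, (D,nl)→9680, (C,nl)→9720; best=1360 via (C,hash)
  {CE}: card=20000; try (C,hash)→2120, (E,merge)→5720, (C,merge)→6140, (E,hash)→9160, (E,nl_idx)→20800, (E,nl)→40080 …(+1); best=2120 via (C,hash)
  {BE}: card=300; try (E,nl_idx)→1800, (B,hash)→3400, (B,nl_idx)→4800, (E,merge)→6500, (B,merge)→6850, (E,hash)→9300 …(+2); best=1800 via (E,nl_idx)
  {AB}: card=1500; try (A,hash)→1020, (B,merge)→1830, (A,merge)→1920, (B,nl_idx)→2040, (B,hash)→2520, (A,nl_idx)→2550 …(+2); best=1020 via (A,hash)
  {CDE}: card=600000; try (E,hash)→12760, (D,hash)→23800, (E,merge)→37560, (D,merge)→323080, (E,nl_idx)→622960, (E,nl)→1201360 …(+1); best=12760 via (E,hash)
  {BCE}: card=12000; try (C,hash)→3220, (C,merge)→5440, (B,hash)→24520, (C,nl)→25800, (B,nl_idx)→174120, (B,merge)→323470 …(+1); best=3220 via (C,hash)
  {ABE}: card=3000; try (A,hash)→2820, (A,merge)→5220, (A,nl_idx)→6600, (E,hash)→11520, (E,nl_idx)→17520, (A,nl)→19800 …(+2); best=2820 via (A,hash)
  {BCDE}: card=360000; try (D,hash)→16900, (D,merge)→184180, (B,hash)→615160, (D,nl)→1443220, (B,nl_idx)→5172760, (B,merge)→12614110 …(+1); best=16900 via (D,hash)
  {ABCE}: card=120000; try (C,hash)→6940, (A,hash)→15940, (C,merge)→42460, (A,merge)→183640, (A,nl_idx)→195220, (C,nl)→242820 …(+1); best=6940 via (C,hash)
  {ABCDE}: card=3600000; try (D,hash)→128620, (A,hash)→377620, (D,merge)→2167900, (A,nl_idx)→5776900, (A,merge)→7217320, (D,nl)→14406940 …(+1); best=128620 via (D,hash)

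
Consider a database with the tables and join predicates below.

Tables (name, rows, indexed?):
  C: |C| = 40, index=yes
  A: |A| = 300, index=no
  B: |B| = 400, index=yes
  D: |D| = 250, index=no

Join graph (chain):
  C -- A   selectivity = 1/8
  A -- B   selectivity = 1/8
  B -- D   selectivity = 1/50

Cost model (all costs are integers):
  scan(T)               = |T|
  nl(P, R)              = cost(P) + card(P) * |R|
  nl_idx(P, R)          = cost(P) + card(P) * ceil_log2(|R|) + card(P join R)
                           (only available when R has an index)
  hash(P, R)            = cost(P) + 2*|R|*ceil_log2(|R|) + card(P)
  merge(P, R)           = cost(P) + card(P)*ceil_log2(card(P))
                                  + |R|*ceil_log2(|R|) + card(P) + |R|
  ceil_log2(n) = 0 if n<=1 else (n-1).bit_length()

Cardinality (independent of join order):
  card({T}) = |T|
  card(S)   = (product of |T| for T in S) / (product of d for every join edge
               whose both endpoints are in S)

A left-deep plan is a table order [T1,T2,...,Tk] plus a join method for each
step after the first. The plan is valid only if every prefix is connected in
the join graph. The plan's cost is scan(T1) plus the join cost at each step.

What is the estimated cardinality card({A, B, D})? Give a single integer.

Tables in S: A(300), B(400), D(250)
Edges inside S: A-B(d=8), B-D(d=50)
numerator = 300 * 400 * 250 = 30000000
denominator = 8 * 50 = 400
card(S) = 30000000 / 400 = 75000

75000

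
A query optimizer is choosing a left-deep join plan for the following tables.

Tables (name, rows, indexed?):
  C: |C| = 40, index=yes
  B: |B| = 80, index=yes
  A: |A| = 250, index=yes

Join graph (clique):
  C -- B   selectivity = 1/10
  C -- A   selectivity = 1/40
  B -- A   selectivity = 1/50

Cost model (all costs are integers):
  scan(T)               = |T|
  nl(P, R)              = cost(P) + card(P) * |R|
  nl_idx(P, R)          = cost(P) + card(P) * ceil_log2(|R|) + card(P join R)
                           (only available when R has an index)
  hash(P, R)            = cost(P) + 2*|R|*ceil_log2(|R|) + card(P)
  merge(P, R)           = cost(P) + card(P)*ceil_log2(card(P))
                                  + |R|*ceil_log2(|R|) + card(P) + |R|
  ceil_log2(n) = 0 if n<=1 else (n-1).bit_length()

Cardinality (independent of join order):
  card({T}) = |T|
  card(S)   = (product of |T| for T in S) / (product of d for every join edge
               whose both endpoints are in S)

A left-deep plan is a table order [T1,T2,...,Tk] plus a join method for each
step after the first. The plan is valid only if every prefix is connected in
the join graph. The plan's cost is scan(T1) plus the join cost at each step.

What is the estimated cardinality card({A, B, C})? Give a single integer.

Tables in S: A(250), B(80), C(40)
Edges inside S: C-B(d=10), C-A(d=40), B-A(d=50)
numerator = 250 * 80 * 40 = 800000
denominator = 10 * 40 * 50 = 20000
card(S) = 800000 / 20000 = 40

40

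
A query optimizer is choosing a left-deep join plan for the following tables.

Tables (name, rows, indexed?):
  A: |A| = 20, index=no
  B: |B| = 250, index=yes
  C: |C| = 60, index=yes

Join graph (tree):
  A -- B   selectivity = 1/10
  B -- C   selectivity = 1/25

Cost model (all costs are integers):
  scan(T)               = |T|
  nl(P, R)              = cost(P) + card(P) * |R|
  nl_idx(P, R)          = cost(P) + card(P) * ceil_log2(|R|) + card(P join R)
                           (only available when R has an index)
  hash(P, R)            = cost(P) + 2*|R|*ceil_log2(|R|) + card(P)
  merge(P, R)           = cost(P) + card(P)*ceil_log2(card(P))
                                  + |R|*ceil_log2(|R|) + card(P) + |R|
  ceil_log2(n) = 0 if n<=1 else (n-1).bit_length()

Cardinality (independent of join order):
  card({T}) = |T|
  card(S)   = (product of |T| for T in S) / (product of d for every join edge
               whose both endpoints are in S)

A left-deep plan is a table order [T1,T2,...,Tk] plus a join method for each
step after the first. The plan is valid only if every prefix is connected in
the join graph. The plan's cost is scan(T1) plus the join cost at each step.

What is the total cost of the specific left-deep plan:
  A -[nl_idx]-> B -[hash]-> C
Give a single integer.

step 1: scan A: cost=20, card=20
step 2: join B via nl_idx
    card(P join B) = 20*250/(10) = 500
    cost = 20 + 20*8 + 500 = 680
step 3: join C via hash
    card(P join C) = 500*60/(25) = 1200
    cost = 680 + 2*60*6 + 500 = 1900

1900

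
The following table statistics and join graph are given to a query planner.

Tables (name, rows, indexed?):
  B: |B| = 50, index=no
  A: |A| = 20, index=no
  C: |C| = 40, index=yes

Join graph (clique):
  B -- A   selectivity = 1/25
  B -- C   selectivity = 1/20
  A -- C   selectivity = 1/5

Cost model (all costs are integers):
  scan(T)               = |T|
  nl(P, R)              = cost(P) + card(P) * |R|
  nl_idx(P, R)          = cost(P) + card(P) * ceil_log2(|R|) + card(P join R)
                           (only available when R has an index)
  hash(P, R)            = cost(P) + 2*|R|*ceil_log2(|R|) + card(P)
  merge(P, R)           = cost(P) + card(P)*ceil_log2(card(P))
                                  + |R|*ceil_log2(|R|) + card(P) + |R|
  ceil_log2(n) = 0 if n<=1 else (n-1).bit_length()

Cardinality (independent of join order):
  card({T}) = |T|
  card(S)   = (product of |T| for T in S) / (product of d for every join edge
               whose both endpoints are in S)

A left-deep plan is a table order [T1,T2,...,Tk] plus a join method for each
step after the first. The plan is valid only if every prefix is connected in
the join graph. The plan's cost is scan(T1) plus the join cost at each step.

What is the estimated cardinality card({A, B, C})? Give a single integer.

16

Tables in S: A(20), B(50), C(40)
Edges inside S: B-A(d=25), B-C(d=20), A-C(d=5)
numerator = 20 * 50 * 40 = 40000
denominator = 25 * 20 * 5 = 2500
card(S) = 40000 / 2500 = 16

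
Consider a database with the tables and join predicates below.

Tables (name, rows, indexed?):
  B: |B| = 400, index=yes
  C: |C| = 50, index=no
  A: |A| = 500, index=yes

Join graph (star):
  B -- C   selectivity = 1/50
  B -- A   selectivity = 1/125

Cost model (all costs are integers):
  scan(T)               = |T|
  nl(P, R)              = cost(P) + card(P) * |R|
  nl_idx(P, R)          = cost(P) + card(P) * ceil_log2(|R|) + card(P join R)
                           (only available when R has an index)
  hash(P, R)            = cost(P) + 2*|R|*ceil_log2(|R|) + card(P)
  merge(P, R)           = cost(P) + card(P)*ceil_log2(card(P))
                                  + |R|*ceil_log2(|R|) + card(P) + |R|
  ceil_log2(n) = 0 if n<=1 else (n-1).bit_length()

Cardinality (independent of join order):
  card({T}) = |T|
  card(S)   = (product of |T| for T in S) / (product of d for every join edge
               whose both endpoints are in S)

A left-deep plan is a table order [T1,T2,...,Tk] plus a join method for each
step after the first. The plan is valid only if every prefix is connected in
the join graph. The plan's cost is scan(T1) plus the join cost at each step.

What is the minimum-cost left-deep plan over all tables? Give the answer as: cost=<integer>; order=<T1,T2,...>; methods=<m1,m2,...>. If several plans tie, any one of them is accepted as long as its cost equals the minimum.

Selinger DP (subsets sized 1..n):
  {B}: scan cost=400, card=400
  {C}: scan cost=50, card=50
  {A}: scan cost=500, card=500
  {BC}: card=400; try (B,nl_idx)→900, (C,hash)→1400, (B,merge)→4400, (C,merge)→4750, (B,hash)→7300, (B,nl)→20050 …(+1); best=900 via (B,nl_idx)
  {AB}: card=1600; try (A,nl_idx)→5600, (B,nl_idx)→6600, (B,hash)→8200, (A,merge)→9400, (B,merge)→9500, (A,hash)→9800 …(+2); best=5600 via (A,nl_idx)
  {ABC}: card=1600; try (A,nl_idx)→6100, (C,hash)→7800, (A,merge)→9900, (A,hash)→10300, (C,merge)→25150, (C,nl)→85600 …(+1); best=6100 via (A,nl_idx)

cost=6100; order=C,B,A; methods=nl_idx,nl_idx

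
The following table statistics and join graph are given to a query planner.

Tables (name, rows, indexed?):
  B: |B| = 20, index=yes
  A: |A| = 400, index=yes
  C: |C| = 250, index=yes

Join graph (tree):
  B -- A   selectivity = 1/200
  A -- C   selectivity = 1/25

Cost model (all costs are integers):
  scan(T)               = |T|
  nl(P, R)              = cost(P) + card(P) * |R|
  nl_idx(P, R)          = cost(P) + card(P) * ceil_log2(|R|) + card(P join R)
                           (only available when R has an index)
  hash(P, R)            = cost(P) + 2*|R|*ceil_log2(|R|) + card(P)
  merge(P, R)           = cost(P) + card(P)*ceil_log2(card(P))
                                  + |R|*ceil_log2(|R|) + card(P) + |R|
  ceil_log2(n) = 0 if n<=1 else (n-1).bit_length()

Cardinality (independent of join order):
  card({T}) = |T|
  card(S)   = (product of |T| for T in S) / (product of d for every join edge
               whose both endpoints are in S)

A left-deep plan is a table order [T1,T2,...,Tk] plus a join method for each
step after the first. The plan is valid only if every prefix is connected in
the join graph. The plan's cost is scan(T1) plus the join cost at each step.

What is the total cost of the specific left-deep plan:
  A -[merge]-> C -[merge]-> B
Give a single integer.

58770

step 1: scan A: cost=400, card=400
step 2: join C via merge
    card(P join C) = 400*250/(25) = 4000
    cost = 400 + 400*9 + 250*8 + 400 + 250 = 6650
step 3: join B via merge
    card(P join B) = 4000*20/(200) = 400
    cost = 6650 + 4000*12 + 20*5 + 4000 + 20 = 58770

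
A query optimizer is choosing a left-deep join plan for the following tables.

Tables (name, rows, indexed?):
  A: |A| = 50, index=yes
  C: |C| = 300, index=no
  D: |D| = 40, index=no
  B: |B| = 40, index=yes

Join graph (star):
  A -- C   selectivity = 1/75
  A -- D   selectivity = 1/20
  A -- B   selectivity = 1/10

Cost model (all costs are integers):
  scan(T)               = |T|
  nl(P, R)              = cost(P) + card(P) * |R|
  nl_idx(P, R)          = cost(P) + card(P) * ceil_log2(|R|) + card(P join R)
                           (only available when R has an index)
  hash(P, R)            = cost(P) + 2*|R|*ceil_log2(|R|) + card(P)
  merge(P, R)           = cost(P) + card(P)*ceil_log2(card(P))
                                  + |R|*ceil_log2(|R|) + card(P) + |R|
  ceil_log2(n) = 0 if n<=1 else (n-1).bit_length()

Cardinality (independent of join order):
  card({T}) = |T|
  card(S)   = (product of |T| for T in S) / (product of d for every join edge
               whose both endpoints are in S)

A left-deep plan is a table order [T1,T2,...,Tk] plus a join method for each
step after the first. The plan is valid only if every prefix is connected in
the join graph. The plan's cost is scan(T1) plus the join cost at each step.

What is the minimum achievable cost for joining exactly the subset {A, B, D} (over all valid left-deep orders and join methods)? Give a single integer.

960

Selinger DP over subsets of {A,B,D}:
  {A}: scan cost=50, card=50
  {D}: scan cost=40, card=40
  {B}: scan cost=40, card=40
  {AD}: card=100; try (A,nl_idx)→380, (D,hash)→580, (A,merge)→670, (D,merge)→680, (A,hash)→680, (A,nl)→2040 …(+1); best=380 via (A,nl_idx)
  {AB}: card=200; try (A,nl_idx)→480, (B,nl_idx)→550, (B,hash)→580, (A,merge)→670, (B,merge)→680, (A,hash)→680 …(+2); best=480 via (A,nl_idx)
  {ABD}: card=400; try (B,hash)→960, (D,hash)→1160, (B,nl_idx)→1380, (B,merge)→1460, (D,merge)→2560, (B,nl)→4380 …(+1); best=960 via (B,hash)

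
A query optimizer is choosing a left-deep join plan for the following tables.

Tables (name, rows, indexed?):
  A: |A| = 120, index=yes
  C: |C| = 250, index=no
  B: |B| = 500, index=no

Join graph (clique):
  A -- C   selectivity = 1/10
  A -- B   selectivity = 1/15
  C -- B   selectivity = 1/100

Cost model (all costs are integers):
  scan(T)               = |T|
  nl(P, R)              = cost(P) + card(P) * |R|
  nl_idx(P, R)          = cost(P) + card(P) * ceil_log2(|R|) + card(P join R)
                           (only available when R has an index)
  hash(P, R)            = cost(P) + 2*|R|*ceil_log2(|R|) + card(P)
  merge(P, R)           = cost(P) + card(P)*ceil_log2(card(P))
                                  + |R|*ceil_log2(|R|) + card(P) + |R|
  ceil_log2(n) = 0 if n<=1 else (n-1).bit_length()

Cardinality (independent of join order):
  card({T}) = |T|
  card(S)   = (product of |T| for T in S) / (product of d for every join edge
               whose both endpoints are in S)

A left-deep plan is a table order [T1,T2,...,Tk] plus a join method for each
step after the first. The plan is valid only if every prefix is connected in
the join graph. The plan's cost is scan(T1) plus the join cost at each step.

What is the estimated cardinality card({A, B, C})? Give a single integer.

Tables in S: A(120), B(500), C(250)
Edges inside S: A-C(d=10), A-B(d=15), C-B(d=100)
numerator = 120 * 500 * 250 = 15000000
denominator = 10 * 15 * 100 = 15000
card(S) = 15000000 / 15000 = 1000

1000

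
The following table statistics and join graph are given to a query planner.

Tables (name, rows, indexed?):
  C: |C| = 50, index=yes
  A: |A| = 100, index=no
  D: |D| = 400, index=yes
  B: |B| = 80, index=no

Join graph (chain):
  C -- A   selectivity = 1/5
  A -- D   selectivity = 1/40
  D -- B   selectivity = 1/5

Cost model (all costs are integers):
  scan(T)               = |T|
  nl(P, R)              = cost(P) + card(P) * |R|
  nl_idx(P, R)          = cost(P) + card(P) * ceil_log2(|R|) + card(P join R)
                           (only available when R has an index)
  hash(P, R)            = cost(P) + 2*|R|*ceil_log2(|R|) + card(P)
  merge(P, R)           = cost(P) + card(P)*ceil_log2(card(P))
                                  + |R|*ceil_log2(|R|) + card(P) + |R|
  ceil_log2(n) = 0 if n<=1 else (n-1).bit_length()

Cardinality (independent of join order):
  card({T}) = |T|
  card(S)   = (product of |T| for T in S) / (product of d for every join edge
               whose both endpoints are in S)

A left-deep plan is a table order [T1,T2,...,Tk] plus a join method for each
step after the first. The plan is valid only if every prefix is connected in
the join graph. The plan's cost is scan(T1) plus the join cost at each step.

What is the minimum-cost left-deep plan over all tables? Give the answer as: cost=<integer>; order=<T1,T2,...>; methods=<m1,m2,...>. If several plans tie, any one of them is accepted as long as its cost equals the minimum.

Selinger DP (subsets sized 1..n):
  {C}: scan cost=50, card=50
  {A}: scan cost=100, card=100
  {D}: scan cost=400, card=400
  {B}: scan cost=80, card=80
  {AC}: card=1000; try (C,hash)→800, (A,merge)→1200, (C,merge)→1250, (A,hash)→1500, (C,nl_idx)→1700, (A,nl)→5050 …(+1); best=800 via (C,hash)
  {AD}: card=1000; try (D,nl_idx)→2000, (A,hash)→2200, (D,merge)→4900, (A,merge)→5200, (D,hash)→7400, (D,nl)→40100 …(+1); best=2000 via (D,nl_idx)
  {BD}: card=6400; try (B,hash)→1920, (D,merge)→4720, (B,merge)→5040, (D,nl_idx)→7200, (D,hash)→7360, (D,nl)→32080 …(+1); best=1920 via (B,hash)
  {ACD}: card=10000; try (C,hash)→3600, (D,hash)→9000, (C,merge)→13350, (D,merge)→15800, (C,nl_idx)→18000, (D,nl_idx)→19800 …(+2); best=3600 via (C,hash)
  {ABD}: card=16000; try (B,hash)→4120, (A,hash)→9720, (B,merge)→13640, (B,nl)→82000, (A,merge)→92320, (A,nl)→641920; best=4120 via (B,hash)
  {ABCD}: card=160000; try (B,hash)→14720, (C,hash)→20720, (B,merge)→154240, (C,merge)→244470, (C,nl_idx)→260120, (B,nl)→803600 …(+1); best=14720 via (B,hash)

cost=14720; order=A,D,C,B; methods=nl_idx,hash,hash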